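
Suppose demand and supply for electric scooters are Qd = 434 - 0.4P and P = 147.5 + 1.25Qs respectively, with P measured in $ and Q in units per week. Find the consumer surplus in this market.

Consumer surplus = 78125

Inverting to quantity form: Qs = -118 + 0.8P.
The market clears where 434 - 0.4P = -118 + 0.8P. Rearranging, 1.2P = 552, hence P* = 460.
From the demand curve, Q* = 434 - 0.4(460) = 250.
Demand choke price (Qd = 0): P = 434/0.4 = 1085. Consumer surplus = ½ × (1085 - 460) × 250 = 78125.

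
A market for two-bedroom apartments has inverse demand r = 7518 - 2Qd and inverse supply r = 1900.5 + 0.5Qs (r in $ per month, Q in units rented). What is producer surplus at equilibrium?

Producer surplus = 1262252.25

In direct form, Qd = 3759 - 0.5r and Qs = -3801 + 2r.
At equilibrium Qd = Qs, so 3759 - 0.5r = -3801 + 2r; collecting terms, 7560 = 2.5r and r* = 3024.
Then Q* = 3759 - 0.5(3024) = 2247.
Supply choke price (Qs = 0): r = 1900.5. Producer surplus = ½ × (3024 - 1900.5) × 2247 = 1262252.25.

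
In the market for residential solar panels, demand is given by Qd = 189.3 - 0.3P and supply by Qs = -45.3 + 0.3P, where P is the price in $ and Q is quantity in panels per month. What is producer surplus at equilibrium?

Producer surplus = 8640

Equating demand and supply, 189.3 - 0.3P = -45.3 + 0.3P gives 0.6P = 234.6, so P* = 391.
Substitute back: Q* = 189.3 - 0.3(391) = 72.
Supply choke price (Qs = 0): P = 151. Producer surplus = ½ × (391 - 151) × 72 = 8640.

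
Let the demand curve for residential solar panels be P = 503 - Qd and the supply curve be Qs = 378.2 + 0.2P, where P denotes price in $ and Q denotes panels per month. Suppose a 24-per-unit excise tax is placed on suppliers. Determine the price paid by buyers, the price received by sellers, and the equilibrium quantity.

Inverting to quantity form: Qd = 503 - P.
The tax drives a wedge P_b - P_s = 24. Substituting P_s = P_b - 24 into supply: Qs = 373.4 + 0.2P_b.
Market clearing requires 503 - P_b = 373.4 + 0.2P_b; hence 129.6 = 1.2P_b and P_b = 108.
Then P_s = 108 - 24 = 84 and Q = 503 - 108 = 395.

P_b = 108, P_s = 84, Q = 395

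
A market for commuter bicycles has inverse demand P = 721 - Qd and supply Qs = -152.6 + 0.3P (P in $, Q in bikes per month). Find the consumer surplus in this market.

Inverting to quantity form: Qd = 721 - P.
At equilibrium Qd = Qs, so 721 - P = -152.6 + 0.3P; collecting terms, 873.6 = 1.3P and P* = 672.
Then Q* = 721 - 672 = 49.
Demand choke price (Qd = 0): P = 721. Consumer surplus = ½ × (721 - 672) × 49 = 1200.5.

Consumer surplus = 1200.5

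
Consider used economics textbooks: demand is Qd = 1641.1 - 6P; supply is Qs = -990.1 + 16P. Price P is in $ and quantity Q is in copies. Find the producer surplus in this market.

The market clears where 1641.1 - 6P = -990.1 + 16P. Rearranging, 22P = 2631.2, hence P* = 119.6.
Substitute back: Q* = 1641.1 - 6(119.6) = 923.5.
Supply choke price (Qs = 0): P = 61.88125. Producer surplus = ½ × (119.6 - 61.88125) × 923.5 = 26651.6328125.

Producer surplus = 26651.6328125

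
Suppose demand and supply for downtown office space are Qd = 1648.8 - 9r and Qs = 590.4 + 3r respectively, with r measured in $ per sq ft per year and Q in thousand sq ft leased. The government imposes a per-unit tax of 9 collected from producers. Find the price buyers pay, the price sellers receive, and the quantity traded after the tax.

Producers keep r_s = r_b - 9 per unit, so supply in terms of the buyer price is Qs = 563.4 + 3r_b.
Equate demand and the shifted supply: 1648.8 - 9r_b = 563.4 + 3r_b, giving 12r_b = 1085.4, so r_b = 90.45.
So r_s = 81.45 and the quantity traded is Q = 1648.8 - 9(90.45) = 834.75.

r_b = 90.45, r_s = 81.45, Q = 834.75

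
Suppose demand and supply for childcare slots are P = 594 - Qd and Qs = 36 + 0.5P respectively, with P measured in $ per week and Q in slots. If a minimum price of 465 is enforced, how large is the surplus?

Rewriting in direct form: Qd = 594 - P.
With P fixed at 465, quantity demanded is 129 and quantity supplied is 268.5.
Surplus = Qs - Qd = 268.5 - 129 = 139.5.

Surplus = 139.5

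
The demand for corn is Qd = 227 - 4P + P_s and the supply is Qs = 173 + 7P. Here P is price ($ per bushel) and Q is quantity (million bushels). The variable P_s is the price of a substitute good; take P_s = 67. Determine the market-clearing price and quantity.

With P_s = 67, demand is Qd = 294 - 4P.
Set Qd = Qs: 294 - 4P = 173 + 7P, so 121 = 11P and P* = 11.
Then Q* = 294 - 4(11) = 250.

P* = 11, Q* = 250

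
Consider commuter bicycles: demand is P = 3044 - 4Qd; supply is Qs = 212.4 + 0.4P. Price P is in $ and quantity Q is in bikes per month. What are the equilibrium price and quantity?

Solving each curve for Q: Qd = 761 - 0.25P.
Set Qd = Qs: 761 - 0.25P = 212.4 + 0.4P, so 548.6 = 0.65P and P* = 844.
Plugging P* into demand: Q* = 761 - 0.25(844) = 550.

P* = 844, Q* = 550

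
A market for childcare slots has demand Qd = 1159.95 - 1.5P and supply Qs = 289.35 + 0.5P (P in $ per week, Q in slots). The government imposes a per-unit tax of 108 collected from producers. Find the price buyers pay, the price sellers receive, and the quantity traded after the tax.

The tax drives a wedge P_b - P_s = 108. Substituting P_s = P_b - 108 into supply: Qs = 235.35 + 0.5P_b.
Set Qd = Qs: 1159.95 - 1.5P_b = 235.35 + 0.5P_b, so 924.6 = 2P_b and P_b = 462.3.
So P_s = 354.3 and the quantity traded is Q = 1159.95 - 1.5(462.3) = 466.5.

P_b = 462.3, P_s = 354.3, Q = 466.5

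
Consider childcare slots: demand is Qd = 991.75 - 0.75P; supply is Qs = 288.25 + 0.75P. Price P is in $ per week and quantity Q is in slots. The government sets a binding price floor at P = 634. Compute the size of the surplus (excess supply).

Evaluating both curves at the floor price 634 gives Qd = 516.25, Qs = 763.75.
Surplus = Qs - Qd = 763.75 - 516.25 = 247.5.

Surplus = 247.5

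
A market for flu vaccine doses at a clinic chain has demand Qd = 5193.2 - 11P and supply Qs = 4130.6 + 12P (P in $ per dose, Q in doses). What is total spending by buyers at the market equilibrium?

Total spending by buyers = 216447

The market clears where 5193.2 - 11P = 4130.6 + 12P. Rearranging, 23P = 1062.6, hence P* = 46.2.
Plugging P* into demand: Q* = 5193.2 - 11(46.2) = 4685.
Total spending by buyers = P* × Q* = 46.2 × 4685 = 216447.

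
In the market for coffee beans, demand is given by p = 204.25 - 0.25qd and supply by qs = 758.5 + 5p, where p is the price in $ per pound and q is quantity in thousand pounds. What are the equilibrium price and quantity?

Inverting to quantity form: qd = 817 - 4p.
Set qd = qs: 817 - 4p = 758.5 + 5p, so 58.5 = 9p and p* = 6.5.
Plugging p* into demand: q* = 817 - 4(6.5) = 791.

p* = 6.5, q* = 791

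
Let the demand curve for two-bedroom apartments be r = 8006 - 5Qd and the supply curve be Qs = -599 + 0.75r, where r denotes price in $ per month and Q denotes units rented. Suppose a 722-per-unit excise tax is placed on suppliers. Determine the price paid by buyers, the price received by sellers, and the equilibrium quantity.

In direct form, Qd = 1601.2 - 0.2r.
The tax drives a wedge r_b - r_s = 722. Substituting r_s = r_b - 722 into supply: Qs = -1140.5 + 0.75r_b.
Equate demand and the shifted supply: 1601.2 - 0.2r_b = -1140.5 + 0.75r_b, giving 0.95r_b = 2741.7, so r_b = 2886.
So r_s = 2164 and the quantity traded is Q = 1601.2 - 0.2(2886) = 1024.

r_b = 2886, r_s = 2164, Q = 1024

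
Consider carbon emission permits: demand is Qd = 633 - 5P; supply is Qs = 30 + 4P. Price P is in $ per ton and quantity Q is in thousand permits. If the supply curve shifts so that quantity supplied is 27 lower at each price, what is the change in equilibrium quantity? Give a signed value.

Set Qd = Qs: 633 - 5P = 30 + 4P, so 603 = 9P and P* = 67.
Substitute back: Q* = 633 - 5(67) = 298.
After the shift, supply is Qs = 3 + 4P.
The new intersection has 630 = 9P, i.e. P = 70, Q = 283.
ΔQ = 283 - 298 = -15.

ΔQ = -15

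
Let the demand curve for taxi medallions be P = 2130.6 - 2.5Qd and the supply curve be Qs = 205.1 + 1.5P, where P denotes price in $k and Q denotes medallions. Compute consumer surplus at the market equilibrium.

Consumer surplus = 640820

Solving each curve for Q: Qd = 852.24 - 0.4P.
The market clears where 852.24 - 0.4P = 205.1 + 1.5P. Rearranging, 1.9P = 647.14, hence P* = 340.6.
Substitute back: Q* = 852.24 - 0.4(340.6) = 716.
Demand choke price (Qd = 0): P = 852.24/0.4 = 2130.6. Consumer surplus = ½ × (2130.6 - 340.6) × 716 = 640820.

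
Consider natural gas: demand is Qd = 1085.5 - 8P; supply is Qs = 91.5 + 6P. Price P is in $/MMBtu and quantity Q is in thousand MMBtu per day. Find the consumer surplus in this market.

Consumer surplus = 16737.890625

The market clears where 1085.5 - 8P = 91.5 + 6P. Rearranging, 14P = 994, hence P* = 71.
Then Q* = 1085.5 - 8(71) = 517.5.
Demand choke price (Qd = 0): P = 1085.5/8 = 135.6875. Consumer surplus = ½ × (135.6875 - 71) × 517.5 = 16737.890625.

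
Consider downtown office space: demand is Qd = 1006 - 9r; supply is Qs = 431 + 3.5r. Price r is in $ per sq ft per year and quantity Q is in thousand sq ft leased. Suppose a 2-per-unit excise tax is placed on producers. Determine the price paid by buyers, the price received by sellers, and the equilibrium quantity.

The tax drives a wedge r_b - r_s = 2. Substituting r_s = r_b - 2 into supply: Qs = 424 + 3.5r_b.
Market clearing requires 1006 - 9r_b = 424 + 3.5r_b; hence 582 = 12.5r_b and r_b = 46.56.
So r_s = 44.56 and the quantity traded is Q = 1006 - 9(46.56) = 586.96.

r_b = 46.56, r_s = 44.56, Q = 586.96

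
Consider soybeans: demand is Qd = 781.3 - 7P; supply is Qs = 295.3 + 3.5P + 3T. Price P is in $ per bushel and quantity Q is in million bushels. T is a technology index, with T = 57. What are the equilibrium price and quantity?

With T = 57, supply is Qs = 466.3 + 3.5P.
At equilibrium Qd = Qs, so 781.3 - 7P = 466.3 + 3.5P; collecting terms, 315 = 10.5P and P* = 30.
From the demand curve, Q* = 781.3 - 7(30) = 571.3.

P* = 30, Q* = 571.3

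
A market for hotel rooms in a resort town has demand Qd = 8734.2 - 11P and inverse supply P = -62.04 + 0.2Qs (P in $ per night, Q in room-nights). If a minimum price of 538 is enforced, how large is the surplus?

Rewriting in direct form: Qs = 310.2 + 5P.
With P fixed at 538, quantity demanded is 2816.2 and quantity supplied is 3000.2.
Surplus = Qs - Qd = 3000.2 - 2816.2 = 184.

Surplus = 184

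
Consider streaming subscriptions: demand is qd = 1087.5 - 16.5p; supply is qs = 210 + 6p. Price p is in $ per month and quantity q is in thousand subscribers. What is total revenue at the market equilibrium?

Set qd = qs: 1087.5 - 16.5p = 210 + 6p, so 877.5 = 22.5p and p* = 39.
Plugging p* into demand: q* = 1087.5 - 16.5(39) = 444.
Total revenue = p* × q* = 39 × 444 = 17316.

Total revenue = 17316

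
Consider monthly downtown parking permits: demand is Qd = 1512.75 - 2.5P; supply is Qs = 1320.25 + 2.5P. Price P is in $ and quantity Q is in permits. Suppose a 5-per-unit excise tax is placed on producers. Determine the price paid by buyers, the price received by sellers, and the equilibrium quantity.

The tax drives a wedge P_b - P_s = 5. Substituting P_s = P_b - 5 into supply: Qs = 1307.75 + 2.5P_b.
Equate demand and the shifted supply: 1512.75 - 2.5P_b = 1307.75 + 2.5P_b, giving 5P_b = 205, so P_b = 41.
Then P_s = 41 - 5 = 36 and Q = 1512.75 - 2.5(41) = 1410.25.

P_b = 41, P_s = 36, Q = 1410.25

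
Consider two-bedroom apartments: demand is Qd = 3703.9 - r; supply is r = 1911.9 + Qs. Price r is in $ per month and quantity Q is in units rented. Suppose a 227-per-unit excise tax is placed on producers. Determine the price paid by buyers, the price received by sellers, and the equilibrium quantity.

r_b = 2921.4, r_s = 2694.4, Q = 782.5

Inverting to quantity form: Qs = -1911.9 + r.
With a tax of 227 on producers, they supply based on the net price r_s = r_b - 227, so Qs = -2138.9 + r_b.
Equate demand and the shifted supply: 3703.9 - r_b = -2138.9 + r_b, giving 2r_b = 5842.8, so r_b = 2921.4.
So r_s = 2694.4 and the quantity traded is Q = 3703.9 - 2921.4 = 782.5.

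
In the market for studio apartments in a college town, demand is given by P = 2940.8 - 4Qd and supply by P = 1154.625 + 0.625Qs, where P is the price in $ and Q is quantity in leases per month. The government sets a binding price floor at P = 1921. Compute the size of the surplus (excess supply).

Solving each curve for Q: Qd = 735.2 - 0.25P and Qs = -1847.4 + 1.6P.
Evaluating both curves at the floor price 1921 gives Qd = 254.95, Qs = 1226.2.
Surplus = Qs - Qd = 1226.2 - 254.95 = 971.25.

Surplus = 971.25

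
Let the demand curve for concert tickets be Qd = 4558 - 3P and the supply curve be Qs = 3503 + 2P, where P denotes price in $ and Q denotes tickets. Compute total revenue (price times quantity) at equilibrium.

Equating demand and supply, 4558 - 3P = 3503 + 2P gives 5P = 1055, so P* = 211.
Then Q* = 4558 - 3(211) = 3925.
Total revenue = P* × Q* = 211 × 3925 = 828175.

Total revenue = 828175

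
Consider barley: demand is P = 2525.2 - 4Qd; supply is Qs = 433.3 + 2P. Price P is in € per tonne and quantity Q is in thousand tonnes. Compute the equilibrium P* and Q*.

P* = 88, Q* = 609.3

Solving each curve for Q: Qd = 631.3 - 0.25P.
Set Qd = Qs: 631.3 - 0.25P = 433.3 + 2P, so 198 = 2.25P and P* = 88.
Plugging P* into demand: Q* = 631.3 - 0.25(88) = 609.3.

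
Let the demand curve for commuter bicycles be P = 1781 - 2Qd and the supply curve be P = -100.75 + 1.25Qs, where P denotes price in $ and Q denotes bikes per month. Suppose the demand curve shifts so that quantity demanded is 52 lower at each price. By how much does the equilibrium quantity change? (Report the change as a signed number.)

ΔQ = -32

Solving each curve for Q: Qd = 890.5 - 0.5P and Qs = 80.6 + 0.8P.
Equating demand and supply, 890.5 - 0.5P = 80.6 + 0.8P gives 1.3P = 809.9, so P* = 623.
Plugging P* into demand: Q* = 890.5 - 0.5(623) = 579.
After the shift, demand is Qd = 838.5 - 0.5P.
The new intersection has 757.9 = 1.3P, i.e. P = 583, Q = 547.
ΔQ = 547 - 579 = -32.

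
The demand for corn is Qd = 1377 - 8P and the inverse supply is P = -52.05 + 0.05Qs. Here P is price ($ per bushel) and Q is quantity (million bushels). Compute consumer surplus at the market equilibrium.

Solving each curve for Q: Qs = 1041 + 20P.
The market clears where 1377 - 8P = 1041 + 20P. Rearranging, 28P = 336, hence P* = 12.
Substitute back: Q* = 1377 - 8(12) = 1281.
Demand choke price (Qd = 0): P = 1377/8 = 172.125. Consumer surplus = ½ × (172.125 - 12) × 1281 = 102560.0625.

Consumer surplus = 102560.0625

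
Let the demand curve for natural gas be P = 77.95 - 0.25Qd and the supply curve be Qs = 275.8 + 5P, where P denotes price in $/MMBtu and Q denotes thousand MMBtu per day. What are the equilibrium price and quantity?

Rewriting in direct form: Qd = 311.8 - 4P.
At equilibrium Qd = Qs, so 311.8 - 4P = 275.8 + 5P; collecting terms, 36 = 9P and P* = 4.
Plugging P* into demand: Q* = 311.8 - 4(4) = 295.8.

P* = 4, Q* = 295.8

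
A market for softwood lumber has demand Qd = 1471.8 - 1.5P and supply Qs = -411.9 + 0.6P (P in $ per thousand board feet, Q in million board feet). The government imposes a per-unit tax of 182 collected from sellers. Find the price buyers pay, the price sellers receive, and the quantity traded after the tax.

The tax drives a wedge P_b - P_s = 182. Substituting P_s = P_b - 182 into supply: Qs = -521.1 + 0.6P_b.
Set Qd = Qs: 1471.8 - 1.5P_b = -521.1 + 0.6P_b, so 1992.9 = 2.1P_b and P_b = 949.
Then P_s = 949 - 182 = 767 and Q = 1471.8 - 1.5(949) = 48.3.

P_b = 949, P_s = 767, Q = 48.3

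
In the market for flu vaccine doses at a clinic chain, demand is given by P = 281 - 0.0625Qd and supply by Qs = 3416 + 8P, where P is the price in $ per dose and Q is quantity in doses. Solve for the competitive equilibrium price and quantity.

P* = 45, Q* = 3776

Inverting to quantity form: Qd = 4496 - 16P.
Set Qd = Qs: 4496 - 16P = 3416 + 8P, so 1080 = 24P and P* = 45.
Substitute back: Q* = 4496 - 16(45) = 3776.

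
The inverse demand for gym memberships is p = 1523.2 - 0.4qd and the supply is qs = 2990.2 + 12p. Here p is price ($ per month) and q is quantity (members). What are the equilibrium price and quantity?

p* = 56.4, q* = 3667

Rewriting in direct form: qd = 3808 - 2.5p.
The market clears where 3808 - 2.5p = 2990.2 + 12p. Rearranging, 14.5p = 817.8, hence p* = 56.4.
Plugging p* into demand: q* = 3808 - 2.5(56.4) = 3667.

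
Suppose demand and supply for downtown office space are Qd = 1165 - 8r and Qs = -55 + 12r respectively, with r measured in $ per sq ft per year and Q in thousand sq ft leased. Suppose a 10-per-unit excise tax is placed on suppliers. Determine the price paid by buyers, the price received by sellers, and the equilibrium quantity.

The tax drives a wedge r_b - r_s = 10. Substituting r_s = r_b - 10 into supply: Qs = -175 + 12r_b.
Market clearing requires 1165 - 8r_b = -175 + 12r_b; hence 1340 = 20r_b and r_b = 67.
So r_s = 57 and the quantity traded is Q = 1165 - 8(67) = 629.

r_b = 67, r_s = 57, Q = 629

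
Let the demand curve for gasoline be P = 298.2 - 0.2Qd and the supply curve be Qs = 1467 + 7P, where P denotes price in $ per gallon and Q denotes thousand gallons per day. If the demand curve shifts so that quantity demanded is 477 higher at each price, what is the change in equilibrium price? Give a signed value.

ΔP = 39.75

Rewriting in direct form: Qd = 1491 - 5P.
The market clears where 1491 - 5P = 1467 + 7P. Rearranging, 12P = 24, hence P* = 2.
Plugging P* into demand: Q* = 1491 - 5(2) = 1481.
After the shift, demand is Qd = 1968 - 5P.
New equilibrium: 501 = 12P, so P = 41.75 and Q = 1759.25.
ΔP = 41.75 - 2 = 39.75.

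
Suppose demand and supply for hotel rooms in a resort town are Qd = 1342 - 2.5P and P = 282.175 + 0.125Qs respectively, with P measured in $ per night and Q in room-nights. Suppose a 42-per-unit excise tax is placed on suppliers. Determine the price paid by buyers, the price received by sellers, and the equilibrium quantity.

Solving each curve for Q: Qs = -2257.4 + 8P.
Suppliers keep P_s = P_b - 42 per unit, so supply in terms of the buyer price is Qs = -2593.4 + 8P_b.
Set Qd = Qs: 1342 - 2.5P_b = -2593.4 + 8P_b, so 3935.4 = 10.5P_b and P_b = 374.8.
Then P_s = 374.8 - 42 = 332.8 and Q = 1342 - 2.5(374.8) = 405.

P_b = 374.8, P_s = 332.8, Q = 405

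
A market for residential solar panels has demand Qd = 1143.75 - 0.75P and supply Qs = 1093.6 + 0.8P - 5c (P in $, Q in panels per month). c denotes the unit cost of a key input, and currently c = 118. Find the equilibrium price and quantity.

With c = 118, supply is Qs = 503.6 + 0.8P.
Set Qd = Qs: 1143.75 - 0.75P = 503.6 + 0.8P, so 640.15 = 1.55P and P* = 413.
Substitute back: Q* = 1143.75 - 0.75(413) = 834.

P* = 413, Q* = 834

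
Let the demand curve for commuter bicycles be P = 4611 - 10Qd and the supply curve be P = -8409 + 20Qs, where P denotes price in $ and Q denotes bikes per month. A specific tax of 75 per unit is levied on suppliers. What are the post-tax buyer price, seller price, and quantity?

Rewriting in direct form: Qd = 461.1 - 0.1P and Qs = 420.45 + 0.05P.
The tax drives a wedge P_b - P_s = 75. Substituting P_s = P_b - 75 into supply: Qs = 416.7 + 0.05P_b.
Set Qd = Qs: 461.1 - 0.1P_b = 416.7 + 0.05P_b, so 44.4 = 0.15P_b and P_b = 296.
So P_s = 221 and the quantity traded is Q = 461.1 - 0.1(296) = 431.5.

P_b = 296, P_s = 221, Q = 431.5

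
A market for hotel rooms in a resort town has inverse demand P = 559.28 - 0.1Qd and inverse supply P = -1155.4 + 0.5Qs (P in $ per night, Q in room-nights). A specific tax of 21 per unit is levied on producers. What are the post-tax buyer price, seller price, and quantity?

In direct form, Qd = 5592.8 - 10P and Qs = 2310.8 + 2P.
The tax drives a wedge P_b - P_s = 21. Substituting P_s = P_b - 21 into supply: Qs = 2268.8 + 2P_b.
Set Qd = Qs: 5592.8 - 10P_b = 2268.8 + 2P_b, so 3324 = 12P_b and P_b = 277.
Then P_s = 277 - 21 = 256 and Q = 5592.8 - 10(277) = 2822.8.

P_b = 277, P_s = 256, Q = 2822.8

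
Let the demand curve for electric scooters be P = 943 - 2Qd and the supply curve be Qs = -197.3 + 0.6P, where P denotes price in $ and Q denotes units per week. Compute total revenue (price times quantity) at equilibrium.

Total revenue = 101840

Solving each curve for Q: Qd = 471.5 - 0.5P.
Set Qd = Qs: 471.5 - 0.5P = -197.3 + 0.6P, so 668.8 = 1.1P and P* = 608.
Then Q* = 471.5 - 0.5(608) = 167.5.
Total revenue = P* × Q* = 608 × 167.5 = 101840.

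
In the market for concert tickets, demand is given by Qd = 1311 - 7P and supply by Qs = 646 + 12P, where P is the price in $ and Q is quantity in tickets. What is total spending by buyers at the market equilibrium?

Total spending by buyers = 37310

The market clears where 1311 - 7P = 646 + 12P. Rearranging, 19P = 665, hence P* = 35.
Plugging P* into demand: Q* = 1311 - 7(35) = 1066.
Total spending by buyers = P* × Q* = 35 × 1066 = 37310.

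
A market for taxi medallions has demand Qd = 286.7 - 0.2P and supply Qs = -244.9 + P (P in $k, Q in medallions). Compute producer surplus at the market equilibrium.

Producer surplus = 19621.805

Set Qd = Qs: 286.7 - 0.2P = -244.9 + P, so 531.6 = 1.2P and P* = 443.
From the demand curve, Q* = 286.7 - 0.2(443) = 198.1.
Supply choke price (Qs = 0): P = 244.9. Producer surplus = ½ × (443 - 244.9) × 198.1 = 19621.805.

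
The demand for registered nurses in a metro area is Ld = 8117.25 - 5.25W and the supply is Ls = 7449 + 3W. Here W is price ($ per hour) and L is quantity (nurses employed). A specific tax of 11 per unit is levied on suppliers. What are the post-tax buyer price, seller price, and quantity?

W_b = 85, W_s = 74, L = 7671

Suppliers keep W_s = W_b - 11 per unit, so supply in terms of the buyer price is Ls = 7416 + 3W_b.
Equate demand and the shifted supply: 8117.25 - 5.25W_b = 7416 + 3W_b, giving 8.25W_b = 701.25, so W_b = 85.
So W_s = 74 and the quantity traded is L = 8117.25 - 5.25(85) = 7671.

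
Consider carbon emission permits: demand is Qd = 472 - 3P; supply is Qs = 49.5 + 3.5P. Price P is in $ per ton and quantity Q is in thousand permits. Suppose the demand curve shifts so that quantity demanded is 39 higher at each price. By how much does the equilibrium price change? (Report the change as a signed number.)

Set Qd = Qs: 472 - 3P = 49.5 + 3.5P, so 422.5 = 6.5P and P* = 65.
Substitute back: Q* = 472 - 3(65) = 277.
After the shift, demand is Qd = 511 - 3P.
New equilibrium: 461.5 = 6.5P, so P = 71 and Q = 298.
ΔP = 71 - 65 = 6.

ΔP = 6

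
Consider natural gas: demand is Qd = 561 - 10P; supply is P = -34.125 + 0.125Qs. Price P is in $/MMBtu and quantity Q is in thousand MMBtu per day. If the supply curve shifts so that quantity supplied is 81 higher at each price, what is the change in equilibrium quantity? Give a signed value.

Solving each curve for Q: Qs = 273 + 8P.
At equilibrium Qd = Qs, so 561 - 10P = 273 + 8P; collecting terms, 288 = 18P and P* = 16.
Plugging P* into demand: Q* = 561 - 10(16) = 401.
After the shift, supply is Qs = 354 + 8P.
The new intersection has 207 = 18P, i.e. P = 11.5, Q = 446.
ΔQ = 446 - 401 = 45.

ΔQ = 45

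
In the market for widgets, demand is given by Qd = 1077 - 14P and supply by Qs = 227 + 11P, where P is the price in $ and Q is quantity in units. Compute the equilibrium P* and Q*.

P* = 34, Q* = 601

Equating demand and supply, 1077 - 14P = 227 + 11P gives 25P = 850, so P* = 34.
Plugging P* into demand: Q* = 1077 - 14(34) = 601.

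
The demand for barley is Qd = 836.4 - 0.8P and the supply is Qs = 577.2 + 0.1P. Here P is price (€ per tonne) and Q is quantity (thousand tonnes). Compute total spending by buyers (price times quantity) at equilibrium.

Total spending by buyers = 174528

Equating demand and supply, 836.4 - 0.8P = 577.2 + 0.1P gives 0.9P = 259.2, so P* = 288.
Then Q* = 836.4 - 0.8(288) = 606.
Total spending by buyers = P* × Q* = 288 × 606 = 174528.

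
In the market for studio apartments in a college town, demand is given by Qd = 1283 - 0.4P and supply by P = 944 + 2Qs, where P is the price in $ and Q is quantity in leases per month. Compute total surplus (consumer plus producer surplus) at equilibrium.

Inverting to quantity form: Qs = -472 + 0.5P.
Set Qd = Qs: 1283 - 0.4P = -472 + 0.5P, so 1755 = 0.9P and P* = 1950.
From the demand curve, Q* = 1283 - 0.4(1950) = 503.
Demand choke price = 3207.5; supply choke price = 944. CS = ½(3207.5 - 1950)(503) = 316261.25; PS = ½(1950 - 944)(503) = 253009. Total surplus = 569270.25.

Total surplus = 569270.25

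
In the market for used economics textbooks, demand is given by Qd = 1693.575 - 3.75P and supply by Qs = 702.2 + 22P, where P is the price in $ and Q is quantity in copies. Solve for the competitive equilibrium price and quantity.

P* = 38.5, Q* = 1549.2

At equilibrium Qd = Qs, so 1693.575 - 3.75P = 702.2 + 22P; collecting terms, 991.375 = 25.75P and P* = 38.5.
From the demand curve, Q* = 1693.575 - 3.75(38.5) = 1549.2.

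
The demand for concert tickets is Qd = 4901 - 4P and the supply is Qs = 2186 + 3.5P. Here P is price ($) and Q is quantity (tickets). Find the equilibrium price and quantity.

At equilibrium Qd = Qs, so 4901 - 4P = 2186 + 3.5P; collecting terms, 2715 = 7.5P and P* = 362.
From the demand curve, Q* = 4901 - 4(362) = 3453.

P* = 362, Q* = 3453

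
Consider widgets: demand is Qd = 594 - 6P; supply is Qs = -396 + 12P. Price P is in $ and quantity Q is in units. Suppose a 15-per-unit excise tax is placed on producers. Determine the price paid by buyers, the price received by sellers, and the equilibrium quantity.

With a tax of 15 on producers, they supply based on the net price P_s = P_b - 15, so Qs = -576 + 12P_b.
Equate demand and the shifted supply: 594 - 6P_b = -576 + 12P_b, giving 18P_b = 1170, so P_b = 65.
Then P_s = 65 - 15 = 50 and Q = 594 - 6(65) = 204.

P_b = 65, P_s = 50, Q = 204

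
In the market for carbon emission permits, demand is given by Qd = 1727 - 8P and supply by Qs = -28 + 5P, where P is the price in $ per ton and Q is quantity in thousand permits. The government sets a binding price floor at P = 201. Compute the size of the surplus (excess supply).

With P fixed at 201, quantity demanded is 119 and quantity supplied is 977.
Surplus = Qs - Qd = 977 - 119 = 858.

Surplus = 858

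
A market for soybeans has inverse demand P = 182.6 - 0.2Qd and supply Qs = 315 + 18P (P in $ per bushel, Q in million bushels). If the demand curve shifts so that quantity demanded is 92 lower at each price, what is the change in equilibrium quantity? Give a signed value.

ΔQ = -72

In direct form, Qd = 913 - 5P.
The market clears where 913 - 5P = 315 + 18P. Rearranging, 23P = 598, hence P* = 26.
Then Q* = 913 - 5(26) = 783.
After the shift, demand is Qd = 821 - 5P.
Re-solving, 23P = 506 gives P = 22 and Q = 711.
ΔQ = 711 - 783 = -72.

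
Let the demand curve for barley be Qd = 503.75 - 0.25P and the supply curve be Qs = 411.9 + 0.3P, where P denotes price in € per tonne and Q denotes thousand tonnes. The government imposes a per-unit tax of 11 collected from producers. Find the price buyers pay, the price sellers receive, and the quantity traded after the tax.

P_b = 173, P_s = 162, Q = 460.5

Producers keep P_s = P_b - 11 per unit, so supply in terms of the buyer price is Qs = 408.6 + 0.3P_b.
Market clearing requires 503.75 - 0.25P_b = 408.6 + 0.3P_b; hence 95.15 = 0.55P_b and P_b = 173.
Then P_s = 173 - 11 = 162 and Q = 503.75 - 0.25(173) = 460.5.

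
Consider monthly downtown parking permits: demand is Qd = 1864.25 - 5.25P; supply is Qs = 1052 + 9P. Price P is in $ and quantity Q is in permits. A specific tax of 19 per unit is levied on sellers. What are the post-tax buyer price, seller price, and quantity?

Sellers keep P_s = P_b - 19 per unit, so supply in terms of the buyer price is Qs = 881 + 9P_b.
Set Qd = Qs: 1864.25 - 5.25P_b = 881 + 9P_b, so 983.25 = 14.25P_b and P_b = 69.
Then P_s = 69 - 19 = 50 and Q = 1864.25 - 5.25(69) = 1502.

P_b = 69, P_s = 50, Q = 1502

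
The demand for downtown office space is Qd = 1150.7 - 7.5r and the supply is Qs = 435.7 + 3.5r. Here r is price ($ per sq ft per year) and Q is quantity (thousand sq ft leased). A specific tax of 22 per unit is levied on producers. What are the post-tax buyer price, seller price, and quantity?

With a tax of 22 on producers, they supply based on the net price r_s = r_b - 22, so Qs = 358.7 + 3.5r_b.
Set Qd = Qs: 1150.7 - 7.5r_b = 358.7 + 3.5r_b, so 792 = 11r_b and r_b = 72.
Then r_s = 72 - 22 = 50 and Q = 1150.7 - 7.5(72) = 610.7.

r_b = 72, r_s = 50, Q = 610.7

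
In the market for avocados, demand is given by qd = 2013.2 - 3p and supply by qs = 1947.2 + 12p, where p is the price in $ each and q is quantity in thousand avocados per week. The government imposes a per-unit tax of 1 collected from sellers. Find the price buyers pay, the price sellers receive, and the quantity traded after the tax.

p_b = 5.2, p_s = 4.2, q = 1997.6

The tax drives a wedge p_b - p_s = 1. Substituting p_s = p_b - 1 into supply: qs = 1935.2 + 12p_b.
Set qd = qs: 2013.2 - 3p_b = 1935.2 + 12p_b, so 78 = 15p_b and p_b = 5.2.
Then p_s = 5.2 - 1 = 4.2 and q = 2013.2 - 3(5.2) = 1997.6.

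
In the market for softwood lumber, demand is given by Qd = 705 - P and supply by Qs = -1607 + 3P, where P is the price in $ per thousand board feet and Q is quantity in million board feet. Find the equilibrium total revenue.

The market clears where 705 - P = -1607 + 3P. Rearranging, 4P = 2312, hence P* = 578.
Then Q* = 705 - 578 = 127.
Total revenue = P* × Q* = 578 × 127 = 73406.

Total revenue = 73406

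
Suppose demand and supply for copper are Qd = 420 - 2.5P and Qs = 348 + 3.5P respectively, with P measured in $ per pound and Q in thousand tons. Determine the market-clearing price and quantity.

The market clears where 420 - 2.5P = 348 + 3.5P. Rearranging, 6P = 72, hence P* = 12.
Plugging P* into demand: Q* = 420 - 2.5(12) = 390.

P* = 12, Q* = 390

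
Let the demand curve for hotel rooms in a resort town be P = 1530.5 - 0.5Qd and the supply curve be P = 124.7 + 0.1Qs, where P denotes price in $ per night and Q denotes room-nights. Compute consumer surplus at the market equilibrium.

Consumer surplus = 1372412.25

Inverting to quantity form: Qd = 3061 - 2P and Qs = -1247 + 10P.
At equilibrium Qd = Qs, so 3061 - 2P = -1247 + 10P; collecting terms, 4308 = 12P and P* = 359.
From the demand curve, Q* = 3061 - 2(359) = 2343.
Demand choke price (Qd = 0): P = 3061/2 = 1530.5. Consumer surplus = ½ × (1530.5 - 359) × 2343 = 1372412.25.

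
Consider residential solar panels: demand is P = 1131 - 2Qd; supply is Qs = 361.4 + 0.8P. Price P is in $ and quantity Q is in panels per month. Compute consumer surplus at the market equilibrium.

In direct form, Qd = 565.5 - 0.5P.
Equating demand and supply, 565.5 - 0.5P = 361.4 + 0.8P gives 1.3P = 204.1, so P* = 157.
Plugging P* into demand: Q* = 565.5 - 0.5(157) = 487.
Demand choke price (Qd = 0): P = 565.5/0.5 = 1131. Consumer surplus = ½ × (1131 - 157) × 487 = 237169.

Consumer surplus = 237169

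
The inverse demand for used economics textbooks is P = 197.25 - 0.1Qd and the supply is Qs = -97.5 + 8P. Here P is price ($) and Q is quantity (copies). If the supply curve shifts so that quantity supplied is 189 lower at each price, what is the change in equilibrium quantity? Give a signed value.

ΔQ = -105

Rewriting in direct form: Qd = 1972.5 - 10P.
The market clears where 1972.5 - 10P = -97.5 + 8P. Rearranging, 18P = 2070, hence P* = 115.
Plugging P* into demand: Q* = 1972.5 - 10(115) = 822.5.
After the shift, supply is Qs = -286.5 + 8P.
The new intersection has 2259 = 18P, i.e. P = 125.5, Q = 717.5.
ΔQ = 717.5 - 822.5 = -105.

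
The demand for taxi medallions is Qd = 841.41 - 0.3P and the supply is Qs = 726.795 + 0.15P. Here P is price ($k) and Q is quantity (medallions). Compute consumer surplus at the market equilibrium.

Consumer surplus = 975375

At equilibrium Qd = Qs, so 841.41 - 0.3P = 726.795 + 0.15P; collecting terms, 114.615 = 0.45P and P* = 254.7.
Then Q* = 841.41 - 0.3(254.7) = 765.
Demand choke price (Qd = 0): P = 841.41/0.3 = 2804.7. Consumer surplus = ½ × (2804.7 - 254.7) × 765 = 975375.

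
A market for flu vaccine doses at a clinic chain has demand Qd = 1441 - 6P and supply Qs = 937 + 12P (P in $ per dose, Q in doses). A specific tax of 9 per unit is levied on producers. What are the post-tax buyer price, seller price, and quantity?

P_b = 34, P_s = 25, Q = 1237

With a tax of 9 on producers, they supply based on the net price P_s = P_b - 9, so Qs = 829 + 12P_b.
Equate demand and the shifted supply: 1441 - 6P_b = 829 + 12P_b, giving 18P_b = 612, so P_b = 34.
So P_s = 25 and the quantity traded is Q = 1441 - 6(34) = 1237.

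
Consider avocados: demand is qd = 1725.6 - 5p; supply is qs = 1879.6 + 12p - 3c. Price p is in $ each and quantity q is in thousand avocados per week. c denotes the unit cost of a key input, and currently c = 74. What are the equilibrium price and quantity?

With c = 74, supply is qs = 1657.6 + 12p.
The market clears where 1725.6 - 5p = 1657.6 + 12p. Rearranging, 17p = 68, hence p* = 4.
From the demand curve, q* = 1725.6 - 5(4) = 1705.6.

p* = 4, q* = 1705.6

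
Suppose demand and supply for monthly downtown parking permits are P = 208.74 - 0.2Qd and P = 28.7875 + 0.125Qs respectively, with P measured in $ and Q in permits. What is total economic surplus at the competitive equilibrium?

Total surplus = 49819.849625

Inverting to quantity form: Qd = 1043.7 - 5P and Qs = -230.3 + 8P.
Set Qd = Qs: 1043.7 - 5P = -230.3 + 8P, so 1274 = 13P and P* = 98.
Then Q* = 1043.7 - 5(98) = 553.7.
Demand choke price = 208.74; supply choke price = 28.7875. CS = ½(208.74 - 98)(553.7) = 30658.369; PS = ½(98 - 28.7875)(553.7) = 19161.480625. Total surplus = 49819.849625.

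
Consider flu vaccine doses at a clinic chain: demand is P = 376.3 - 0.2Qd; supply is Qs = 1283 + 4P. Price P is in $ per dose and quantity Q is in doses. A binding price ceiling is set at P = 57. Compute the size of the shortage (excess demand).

In direct form, Qd = 1881.5 - 5P.
At P = 57: Qd = 1596.5 and Qs = 1511.
Shortage = Qd - Qs = 1596.5 - 1511 = 85.5.

Shortage = 85.5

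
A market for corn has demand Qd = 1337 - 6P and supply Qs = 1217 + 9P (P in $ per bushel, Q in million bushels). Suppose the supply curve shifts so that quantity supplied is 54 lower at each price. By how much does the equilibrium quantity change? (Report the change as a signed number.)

ΔQ = -21.6

At equilibrium Qd = Qs, so 1337 - 6P = 1217 + 9P; collecting terms, 120 = 15P and P* = 8.
From the demand curve, Q* = 1337 - 6(8) = 1289.
After the shift, supply is Qs = 1163 + 9P.
New equilibrium: 174 = 15P, so P = 11.6 and Q = 1267.4.
ΔQ = 1267.4 - 1289 = -21.6.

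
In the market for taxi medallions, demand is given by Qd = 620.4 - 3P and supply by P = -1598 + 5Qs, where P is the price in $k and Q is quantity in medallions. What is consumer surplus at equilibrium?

Consumer surplus = 19085.76

In direct form, Qs = 319.6 + 0.2P.
Equating demand and supply, 620.4 - 3P = 319.6 + 0.2P gives 3.2P = 300.8, so P* = 94.
Substitute back: Q* = 620.4 - 3(94) = 338.4.
Demand choke price (Qd = 0): P = 620.4/3 = 206.8. Consumer surplus = ½ × (206.8 - 94) × 338.4 = 19085.76.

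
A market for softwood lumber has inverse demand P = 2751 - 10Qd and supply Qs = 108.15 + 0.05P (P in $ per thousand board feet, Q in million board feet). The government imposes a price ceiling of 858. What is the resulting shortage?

Shortage = 38.25

Inverting to quantity form: Qd = 275.1 - 0.1P.
With P fixed at 858, quantity demanded is 189.3 and quantity supplied is 151.05.
Shortage = Qd - Qs = 189.3 - 151.05 = 38.25.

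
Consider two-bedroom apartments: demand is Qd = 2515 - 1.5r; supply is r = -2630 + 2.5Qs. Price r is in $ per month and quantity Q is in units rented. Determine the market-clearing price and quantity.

Solving each curve for Q: Qs = 1052 + 0.4r.
The market clears where 2515 - 1.5r = 1052 + 0.4r. Rearranging, 1.9r = 1463, hence r* = 770.
Substitute back: Q* = 2515 - 1.5(770) = 1360.

r* = 770, Q* = 1360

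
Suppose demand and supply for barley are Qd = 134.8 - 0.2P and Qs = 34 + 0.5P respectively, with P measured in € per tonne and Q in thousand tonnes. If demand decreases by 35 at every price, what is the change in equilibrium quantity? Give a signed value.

The market clears where 134.8 - 0.2P = 34 + 0.5P. Rearranging, 0.7P = 100.8, hence P* = 144.
Plugging P* into demand: Q* = 134.8 - 0.2(144) = 106.
After the shift, demand is Qd = 99.8 - 0.2P.
Re-solving, 0.7P = 65.8 gives P = 94 and Q = 81.
ΔQ = 81 - 106 = -25.

ΔQ = -25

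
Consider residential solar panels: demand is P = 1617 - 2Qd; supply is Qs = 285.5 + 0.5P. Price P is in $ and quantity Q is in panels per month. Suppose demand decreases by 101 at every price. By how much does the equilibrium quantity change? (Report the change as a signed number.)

In direct form, Qd = 808.5 - 0.5P.
The market clears where 808.5 - 0.5P = 285.5 + 0.5P. Rearranging, P = 523, hence P* = 523.
Then Q* = 808.5 - 0.5(523) = 547.
After the shift, demand is Qd = 707.5 - 0.5P.
Re-solving, P = 422 gives P = 422 and Q = 496.5.
ΔQ = 496.5 - 547 = -50.5.

ΔQ = -50.5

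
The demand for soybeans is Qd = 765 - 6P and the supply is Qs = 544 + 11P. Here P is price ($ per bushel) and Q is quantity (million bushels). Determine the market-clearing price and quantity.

P* = 13, Q* = 687

The market clears where 765 - 6P = 544 + 11P. Rearranging, 17P = 221, hence P* = 13.
Substitute back: Q* = 765 - 6(13) = 687.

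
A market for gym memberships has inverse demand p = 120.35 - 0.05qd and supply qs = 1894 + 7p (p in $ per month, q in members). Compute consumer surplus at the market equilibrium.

Rewriting in direct form: qd = 2407 - 20p.
Set qd = qs: 2407 - 20p = 1894 + 7p, so 513 = 27p and p* = 19.
Plugging p* into demand: q* = 2407 - 20(19) = 2027.
Demand choke price (qd = 0): p = 2407/20 = 120.35. Consumer surplus = ½ × (120.35 - 19) × 2027 = 102718.225.

Consumer surplus = 102718.225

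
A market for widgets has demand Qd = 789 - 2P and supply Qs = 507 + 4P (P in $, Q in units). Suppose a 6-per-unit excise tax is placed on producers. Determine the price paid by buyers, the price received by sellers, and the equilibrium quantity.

With a tax of 6 on producers, they supply based on the net price P_s = P_b - 6, so Qs = 483 + 4P_b.
Equate demand and the shifted supply: 789 - 2P_b = 483 + 4P_b, giving 6P_b = 306, so P_b = 51.
Then P_s = 51 - 6 = 45 and Q = 789 - 2(51) = 687.

P_b = 51, P_s = 45, Q = 687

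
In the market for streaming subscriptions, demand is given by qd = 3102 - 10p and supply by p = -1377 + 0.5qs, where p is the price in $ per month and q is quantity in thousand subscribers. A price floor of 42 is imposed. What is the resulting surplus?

Surplus = 156

Solving each curve for q: qs = 2754 + 2p.
With p fixed at 42, quantity demanded is 2682 and quantity supplied is 2838.
Surplus = qs - qd = 2838 - 2682 = 156.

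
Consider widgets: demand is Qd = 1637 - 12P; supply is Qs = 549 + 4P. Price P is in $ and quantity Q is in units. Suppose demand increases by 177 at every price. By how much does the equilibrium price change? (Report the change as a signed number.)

Equating demand and supply, 1637 - 12P = 549 + 4P gives 16P = 1088, so P* = 68.
Then Q* = 1637 - 12(68) = 821.
After the shift, demand is Qd = 1814 - 12P.
The new intersection has 1265 = 16P, i.e. P = 79.0625, Q = 865.25.
ΔP = 79.0625 - 68 = 11.0625.

ΔP = 11.0625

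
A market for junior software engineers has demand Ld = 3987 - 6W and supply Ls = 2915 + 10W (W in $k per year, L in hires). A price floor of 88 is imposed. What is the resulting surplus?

At W = 88: Ld = 3459 and Ls = 3795.
Surplus = Ls - Ld = 3795 - 3459 = 336.

Surplus = 336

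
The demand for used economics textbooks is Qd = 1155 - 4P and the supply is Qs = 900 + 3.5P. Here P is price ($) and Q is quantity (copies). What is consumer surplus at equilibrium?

Set Qd = Qs: 1155 - 4P = 900 + 3.5P, so 255 = 7.5P and P* = 34.
From the demand curve, Q* = 1155 - 4(34) = 1019.
Demand choke price (Qd = 0): P = 1155/4 = 288.75. Consumer surplus = ½ × (288.75 - 34) × 1019 = 129795.125.

Consumer surplus = 129795.125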